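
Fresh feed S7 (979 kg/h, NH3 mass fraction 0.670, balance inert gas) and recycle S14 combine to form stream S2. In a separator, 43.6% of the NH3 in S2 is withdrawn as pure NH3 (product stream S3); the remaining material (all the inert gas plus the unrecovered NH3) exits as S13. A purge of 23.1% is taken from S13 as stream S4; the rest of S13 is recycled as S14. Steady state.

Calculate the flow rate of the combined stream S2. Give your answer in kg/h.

2557 kg/h

inert gas enters only via S7 and leaves only via the purge: 979×0.330 = 0.231×(inert gas in S13), and the separator passes all inert gas, so inert gas in S2 = inert gas in S13 = 1398.6 kg/h.
NH3 in S2: m_A = 979×0.670 + (1−0.231)·(1−0.436)·m_A, so m_A = 655.93/0.5663 = 1158.3 kg/h.
S2 = 1158.3 + 1398.6 = 2556.9 kg/h.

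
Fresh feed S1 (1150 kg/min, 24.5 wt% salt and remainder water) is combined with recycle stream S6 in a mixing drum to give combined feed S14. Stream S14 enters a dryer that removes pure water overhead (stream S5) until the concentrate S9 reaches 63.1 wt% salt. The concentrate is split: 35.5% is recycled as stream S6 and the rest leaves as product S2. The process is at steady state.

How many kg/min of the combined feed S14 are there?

1396 kg/min

Overall salt balance (none leaves overhead): salt in fresh feed = salt in product, i.e. 1150×0.245 = (1−0.355)·S9·0.631.
S9 = 281.75/(0.631×0.645) = 692.27 kg/min.
Recycle S6 = 0.355×692.27 = 245.76 kg/min.
Combined feed S14 = 1150 + 245.76 = 1395.8 kg/min.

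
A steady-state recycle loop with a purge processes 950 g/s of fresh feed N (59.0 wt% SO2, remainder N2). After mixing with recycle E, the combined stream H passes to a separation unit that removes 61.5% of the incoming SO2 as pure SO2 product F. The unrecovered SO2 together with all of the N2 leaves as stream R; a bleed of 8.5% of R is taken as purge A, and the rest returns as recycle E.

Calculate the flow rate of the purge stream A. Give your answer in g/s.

417.8 g/s

N2 enters only via N and leaves only via the purge: 950×0.410 = 0.085×(N2 in R), and the separation unit passes all N2, so N2 in H = N2 in R = 4582.4 g/s.
SO2 in H: m_A = 950×0.590 + (1−0.085)·(1−0.615)·m_A, so m_A = 560.5/0.6477 = 865.34 g/s.
R = (1−0.615)×865.34 + 4582.4 = 4915.5 g/s.
Purge A = 0.085×4915.5 = 417.82 g/s.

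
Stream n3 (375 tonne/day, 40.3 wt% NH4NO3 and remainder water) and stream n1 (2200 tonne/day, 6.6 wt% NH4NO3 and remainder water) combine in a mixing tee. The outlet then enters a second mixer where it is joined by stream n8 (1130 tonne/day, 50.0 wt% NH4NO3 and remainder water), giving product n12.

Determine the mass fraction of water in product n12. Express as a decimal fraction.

0.768

Overall, product flow = 3705 tonne/day.
water in = 375×0.597 + 2200×0.934 + 1130×0.500 = 2843.7 tonne/day.
water fraction in n12 = 0.768.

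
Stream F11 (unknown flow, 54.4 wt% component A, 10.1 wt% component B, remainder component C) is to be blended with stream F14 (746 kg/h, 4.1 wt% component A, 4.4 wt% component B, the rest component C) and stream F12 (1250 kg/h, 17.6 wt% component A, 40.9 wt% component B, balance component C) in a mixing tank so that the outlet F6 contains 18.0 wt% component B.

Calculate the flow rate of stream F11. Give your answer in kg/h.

2339 kg/h

Let F11 be the unknown flow. Total out = 1996 + F11.
component B balance: 544.07 + 0.101·F11 = 0.180·(1996 + F11)
(0.101 − 0.180)·F11 = 0.180×1996 − 544.07 = -184.79
F11 = -184.79 / -0.079 = 2339.2 kg/h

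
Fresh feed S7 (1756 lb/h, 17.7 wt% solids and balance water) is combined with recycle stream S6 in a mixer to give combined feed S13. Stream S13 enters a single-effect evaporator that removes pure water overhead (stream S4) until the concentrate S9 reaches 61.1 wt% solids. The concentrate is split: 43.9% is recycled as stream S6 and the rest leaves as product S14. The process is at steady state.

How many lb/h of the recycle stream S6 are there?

Overall solids balance (none leaves overhead): solids in fresh feed = solids in product, i.e. 1756×0.177 = (1−0.439)·S9·0.611.
S9 = 310.81/(0.611×0.561) = 906.76 lb/h.
Recycle S6 = 0.439×906.76 = 398.07 lb/h.

398.1 lb/h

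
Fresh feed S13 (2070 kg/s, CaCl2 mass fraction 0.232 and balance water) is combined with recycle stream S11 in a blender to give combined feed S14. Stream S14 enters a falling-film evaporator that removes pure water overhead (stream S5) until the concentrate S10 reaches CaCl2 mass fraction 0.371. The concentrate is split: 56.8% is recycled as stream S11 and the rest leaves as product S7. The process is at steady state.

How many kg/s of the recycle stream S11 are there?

Overall CaCl2 balance (none leaves overhead): CaCl2 in fresh feed = CaCl2 in product, i.e. 2070×0.232 = (1−0.568)·S10·0.371.
S10 = 480.24/(0.371×0.432) = 2996.4 kg/s.
Recycle S11 = 0.568×2996.4 = 1702 kg/s.

1702 kg/s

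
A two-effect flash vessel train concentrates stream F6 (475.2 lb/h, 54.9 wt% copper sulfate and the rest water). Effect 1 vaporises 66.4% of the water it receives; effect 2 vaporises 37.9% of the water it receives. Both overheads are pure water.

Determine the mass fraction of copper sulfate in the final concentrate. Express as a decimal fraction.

0.854

water in feed = 475.2×0.451 = 214.32 lb/h.
After stage 1: water left = (1−0.664)×214.32 = 72.01; stream total = 332.89 lb/h.
After stage 2: water left = (1−0.379)×72.01 = 44.718; final concentrate = 305.6 lb/h.
copper sulfate fraction = 260.88/305.6 = 0.854.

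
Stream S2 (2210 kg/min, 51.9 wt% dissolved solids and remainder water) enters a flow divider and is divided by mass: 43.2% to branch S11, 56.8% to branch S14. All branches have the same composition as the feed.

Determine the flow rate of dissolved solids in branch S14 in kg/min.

651.5 kg/min

Branch S14 total = 0.568×2210 = 1255.3 kg/min.
dissolved solids in S14 = 0.519×1255.3 = 651.49 kg/min.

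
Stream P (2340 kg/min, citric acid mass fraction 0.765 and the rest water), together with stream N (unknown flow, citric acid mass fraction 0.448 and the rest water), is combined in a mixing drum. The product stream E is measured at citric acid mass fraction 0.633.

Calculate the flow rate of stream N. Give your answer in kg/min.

Let N be the unknown flow. Total out = 2340 + N.
citric acid balance: 1790.1 + 0.448·N = 0.633·(2340 + N)
(0.448 − 0.633)·N = 0.633×2340 − 1790.1 = -308.88
N = -308.88 / -0.185 = 1669.6 kg/min

1670 kg/min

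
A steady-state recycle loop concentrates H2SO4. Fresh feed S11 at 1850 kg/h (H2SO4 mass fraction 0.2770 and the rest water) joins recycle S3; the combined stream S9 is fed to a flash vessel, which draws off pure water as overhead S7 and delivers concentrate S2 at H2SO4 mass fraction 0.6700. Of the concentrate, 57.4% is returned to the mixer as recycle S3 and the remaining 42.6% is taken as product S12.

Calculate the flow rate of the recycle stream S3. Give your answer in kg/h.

1031 kg/h

Overall H2SO4 balance (none leaves overhead): H2SO4 in fresh feed = H2SO4 in product, i.e. 1850×0.277 = (1−0.574)·S2·0.670.
S2 = 512.45/(0.670×0.426) = 1795.4 kg/h.
Recycle S3 = 0.574×1795.4 = 1030.6 kg/h.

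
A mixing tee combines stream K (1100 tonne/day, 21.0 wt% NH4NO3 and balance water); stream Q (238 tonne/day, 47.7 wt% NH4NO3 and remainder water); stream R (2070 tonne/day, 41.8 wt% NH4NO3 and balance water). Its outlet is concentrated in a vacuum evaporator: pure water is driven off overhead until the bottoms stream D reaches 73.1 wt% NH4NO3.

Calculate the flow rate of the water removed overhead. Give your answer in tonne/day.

NH4NO3 entering = 1100×0.210 + 238×0.477 + 2070×0.418 = 1209.8 tonne/day.
All NH4NO3 reports to D, so D = 1209.8/0.731 = 1655 tonne/day.
Total feed = 3408 tonne/day; overhead = 3408 − 1655 = 1753 tonne/day.

1753 tonne/day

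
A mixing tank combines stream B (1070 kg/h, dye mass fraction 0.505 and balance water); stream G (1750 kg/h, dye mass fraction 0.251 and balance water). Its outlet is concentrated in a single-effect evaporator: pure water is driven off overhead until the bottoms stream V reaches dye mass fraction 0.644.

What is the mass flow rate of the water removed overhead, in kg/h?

1299 kg/h

dye entering = 1070×0.505 + 1750×0.251 = 979.6 kg/h.
All dye reports to V, so V = 979.6/0.644 = 1521.1 kg/h.
Total feed = 2820 kg/h; overhead = 2820 − 1521.1 = 1298.9 kg/h.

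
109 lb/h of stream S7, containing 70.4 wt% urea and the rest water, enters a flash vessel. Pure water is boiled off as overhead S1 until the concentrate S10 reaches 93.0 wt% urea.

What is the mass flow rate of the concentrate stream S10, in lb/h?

urea is conserved: 109×0.704 = 76.736 lb/h all reports to the concentrate.
Concentrate = 76.736/(target fraction) = 82.512 lb/h.

82.51 lb/h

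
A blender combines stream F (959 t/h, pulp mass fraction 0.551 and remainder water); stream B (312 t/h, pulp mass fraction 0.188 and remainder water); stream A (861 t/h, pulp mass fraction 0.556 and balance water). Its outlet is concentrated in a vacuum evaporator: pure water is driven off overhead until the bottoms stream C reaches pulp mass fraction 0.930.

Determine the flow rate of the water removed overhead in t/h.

986 t/h

pulp entering = 959×0.551 + 312×0.188 + 861×0.556 = 1065.8 t/h.
All pulp reports to C, so C = 1065.8/0.930 = 1146 t/h.
Total feed = 2132 t/h; overhead = 2132 − 1146 = 986 t/h.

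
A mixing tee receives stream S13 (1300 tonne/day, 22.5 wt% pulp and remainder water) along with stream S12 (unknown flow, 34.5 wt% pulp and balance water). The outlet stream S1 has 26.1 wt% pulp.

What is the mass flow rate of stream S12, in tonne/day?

Let S12 be the unknown flow. Total out = 1300 + S12.
pulp balance: 292.5 + 0.345·S12 = 0.261·(1300 + S12)
(0.345 − 0.261)·S12 = 0.261×1300 − 292.5 = 46.8
S12 = 46.8 / 0.084 = 557.14 tonne/day

557.1 tonne/day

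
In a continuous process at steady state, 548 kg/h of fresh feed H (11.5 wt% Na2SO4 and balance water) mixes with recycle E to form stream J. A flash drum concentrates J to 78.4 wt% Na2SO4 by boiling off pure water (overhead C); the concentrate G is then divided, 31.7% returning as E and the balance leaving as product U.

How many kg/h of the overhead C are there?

467.6 kg/h

Overall Na2SO4 balance (none leaves overhead): Na2SO4 in fresh feed = Na2SO4 in product, i.e. 548×0.115 = (1−0.317)·G·0.784.
G = 63.02/(0.784×0.683) = 117.69 kg/h.
Recycle E = 0.317×117.69 = 37.308 kg/h.
Combined feed J = 548 + 37.308 = 585.31 kg/h.
Overhead C = J − G = 585.31 − 117.69 = 467.62 kg/h.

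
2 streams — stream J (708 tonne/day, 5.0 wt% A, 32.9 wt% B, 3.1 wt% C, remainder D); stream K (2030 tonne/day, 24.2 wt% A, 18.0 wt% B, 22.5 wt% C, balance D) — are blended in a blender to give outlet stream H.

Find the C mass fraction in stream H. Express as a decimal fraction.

Total flow out = 708 + 2030 = 2738 tonne/day.
C in = 708×0.031 + 2030×0.225 = 478.7 tonne/day.
C mass fraction in H = 478.7/2738 = 0.1748.

0.1748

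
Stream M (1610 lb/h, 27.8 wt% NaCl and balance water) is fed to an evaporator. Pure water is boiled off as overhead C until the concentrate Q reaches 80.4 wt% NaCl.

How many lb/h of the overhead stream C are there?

NaCl is conserved: 1610×0.278 = 447.58 lb/h all reports to the concentrate.
Concentrate = 447.58/(target fraction) = 556.69 lb/h.
Overhead = 1610 − 556.69 = 1053.3 lb/h.

1053 lb/h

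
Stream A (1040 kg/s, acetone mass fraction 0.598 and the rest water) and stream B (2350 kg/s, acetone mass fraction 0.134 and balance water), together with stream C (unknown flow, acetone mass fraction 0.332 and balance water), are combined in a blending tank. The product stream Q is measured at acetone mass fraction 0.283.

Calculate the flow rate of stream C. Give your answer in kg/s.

Let C be the unknown flow. Total out = 3390 + C.
acetone balance: 936.82 + 0.332·C = 0.283·(3390 + C)
(0.332 − 0.283)·C = 0.283×3390 − 936.82 = 22.55
C = 22.55 / 0.049 = 460.2 kg/s

460.2 kg/s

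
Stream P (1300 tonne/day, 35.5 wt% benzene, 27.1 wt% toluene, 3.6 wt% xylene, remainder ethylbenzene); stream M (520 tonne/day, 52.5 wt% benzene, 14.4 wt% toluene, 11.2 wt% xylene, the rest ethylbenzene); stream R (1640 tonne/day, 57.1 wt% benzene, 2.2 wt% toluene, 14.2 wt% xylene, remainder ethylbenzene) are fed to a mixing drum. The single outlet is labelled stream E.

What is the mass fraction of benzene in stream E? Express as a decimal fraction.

0.483

Total flow out = 1300 + 520 + 1640 = 3460 tonne/day.
benzene in = 1300×0.355 + 520×0.525 + 1640×0.571 = 1670.9 tonne/day.
benzene mass fraction in E = 1670.9/3460 = 0.483.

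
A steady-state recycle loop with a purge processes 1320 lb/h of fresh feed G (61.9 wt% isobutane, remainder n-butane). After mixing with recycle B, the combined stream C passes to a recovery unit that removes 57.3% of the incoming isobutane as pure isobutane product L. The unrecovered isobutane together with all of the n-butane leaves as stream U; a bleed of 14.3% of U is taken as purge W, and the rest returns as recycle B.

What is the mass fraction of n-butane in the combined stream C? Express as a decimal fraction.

0.7318

n-butane enters only via G and leaves only via the purge: 1320×0.381 = 0.143×(n-butane in U), and the recovery unit passes all n-butane, so n-butane in C = n-butane in U = 3516.9 lb/h.
isobutane in C: m_A = 1320×0.619 + (1−0.143)·(1−0.573)·m_A, so m_A = 817.08/0.6341 = 1288.6 lb/h.
C = 1288.6 + 3516.9 = 4805.6 lb/h.
n-butane fraction in C = 3516.9/4805.6 = 0.7318.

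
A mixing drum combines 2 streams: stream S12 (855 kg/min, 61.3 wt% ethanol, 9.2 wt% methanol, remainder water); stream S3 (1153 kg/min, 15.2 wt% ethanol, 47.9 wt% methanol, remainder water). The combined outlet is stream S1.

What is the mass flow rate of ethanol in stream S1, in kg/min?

ethanol out = ethanol in = 855×0.613 + 1153×0.152 = 699.37 kg/min.

699.4 kg/min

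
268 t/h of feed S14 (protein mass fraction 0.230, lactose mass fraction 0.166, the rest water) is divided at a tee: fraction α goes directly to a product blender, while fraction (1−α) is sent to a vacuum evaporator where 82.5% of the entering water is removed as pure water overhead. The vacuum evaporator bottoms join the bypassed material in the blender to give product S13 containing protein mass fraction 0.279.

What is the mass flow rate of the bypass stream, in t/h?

All 268×0.230 = 61.64 t/h of protein reaches S13, so S13 = 61.64/0.279 = 220.93 t/h and vapour = 47.068 t/h.
The evaporator receives (1−α)·268 of feed at 0.604 water and removes 0.825 of that water:
0.825×0.604×(1−α)×268 = 47.068
(1−α) = 47.068/133.54 = 0.3525;  α = 0.6475.
Bypass flow = 0.6475×268 = 173.54 t/h.

173.5 t/h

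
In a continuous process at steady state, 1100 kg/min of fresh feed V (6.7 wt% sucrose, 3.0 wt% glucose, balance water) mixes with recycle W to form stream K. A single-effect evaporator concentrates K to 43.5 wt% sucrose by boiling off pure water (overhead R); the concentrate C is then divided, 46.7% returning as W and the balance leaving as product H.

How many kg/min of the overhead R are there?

Overall sucrose balance (none leaves overhead): sucrose in fresh feed = sucrose in product, i.e. 1100×0.067 = (1−0.467)·C·0.435.
C = 73.7/(0.435×0.533) = 317.87 kg/min.
Recycle W = 0.467×317.87 = 148.45 kg/min.
Combined feed K = 1100 + 148.45 = 1248.4 kg/min.
Overhead R = K − C = 1248.4 − 317.87 = 930.57 kg/min.

930.6 kg/min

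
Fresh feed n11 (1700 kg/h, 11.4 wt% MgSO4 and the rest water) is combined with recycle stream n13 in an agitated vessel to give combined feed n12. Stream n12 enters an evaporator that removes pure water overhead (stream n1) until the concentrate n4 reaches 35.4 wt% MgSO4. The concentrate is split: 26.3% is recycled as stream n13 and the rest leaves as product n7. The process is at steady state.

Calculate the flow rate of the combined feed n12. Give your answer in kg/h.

Overall MgSO4 balance (none leaves overhead): MgSO4 in fresh feed = MgSO4 in product, i.e. 1700×0.114 = (1−0.263)·n4·0.354.
n4 = 193.8/(0.354×0.737) = 742.82 kg/h.
Recycle n13 = 0.263×742.82 = 195.36 kg/h.
Combined feed n12 = 1700 + 195.36 = 1895.4 kg/h.

1895 kg/h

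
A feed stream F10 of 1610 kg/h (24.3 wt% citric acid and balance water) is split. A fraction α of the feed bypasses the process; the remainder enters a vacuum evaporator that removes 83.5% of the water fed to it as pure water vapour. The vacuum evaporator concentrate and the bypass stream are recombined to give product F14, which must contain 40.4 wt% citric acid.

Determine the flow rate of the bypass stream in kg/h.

All 1610×0.243 = 391.23 kg/h of citric acid reaches F14, so F14 = 391.23/0.404 = 968.39 kg/h and vapour = 641.61 kg/h.
The evaporator receives (1−α)·1610 of feed at 0.757 water and removes 0.835 of that water:
0.835×0.757×(1−α)×1610 = 641.61
(1−α) = 641.61/1017.7 = 0.6305;  α = 0.3695.
Bypass flow = 0.3695×1610 = 594.95 kg/h.

594.9 kg/h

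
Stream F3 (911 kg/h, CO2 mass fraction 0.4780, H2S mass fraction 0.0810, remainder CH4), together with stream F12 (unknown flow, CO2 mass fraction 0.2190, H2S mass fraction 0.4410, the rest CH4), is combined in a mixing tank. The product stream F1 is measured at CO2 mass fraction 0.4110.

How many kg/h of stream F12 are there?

317.9 kg/h

Let F12 be the unknown flow. Total out = 911 + F12.
CO2 balance: 435.46 + 0.219·F12 = 0.411·(911 + F12)
(0.219 − 0.411)·F12 = 0.411×911 − 435.46 = -61.037
F12 = -61.037 / -0.192 = 317.9 kg/h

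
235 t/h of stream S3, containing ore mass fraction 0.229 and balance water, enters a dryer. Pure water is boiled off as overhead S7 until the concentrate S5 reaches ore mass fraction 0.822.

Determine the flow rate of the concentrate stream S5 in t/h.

65.47 t/h

ore is conserved: 235×0.229 = 53.815 t/h all reports to the concentrate.
Concentrate = 53.815/(target fraction) = 65.468 t/h.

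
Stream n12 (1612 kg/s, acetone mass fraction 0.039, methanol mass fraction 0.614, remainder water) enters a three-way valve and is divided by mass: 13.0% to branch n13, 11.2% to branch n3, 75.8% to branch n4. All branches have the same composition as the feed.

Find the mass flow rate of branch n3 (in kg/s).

180.5 kg/s

Branch n3 flow = 0.112×1612 = 180.54 kg/s.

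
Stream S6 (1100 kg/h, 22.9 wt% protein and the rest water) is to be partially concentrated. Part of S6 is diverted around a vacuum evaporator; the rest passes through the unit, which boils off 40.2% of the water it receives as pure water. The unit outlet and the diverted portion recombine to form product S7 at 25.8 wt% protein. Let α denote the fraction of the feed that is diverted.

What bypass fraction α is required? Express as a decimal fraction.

All 1100×0.229 = 251.9 kg/h of protein reaches S7, so S7 = 251.9/0.258 = 976.36 kg/h and vapour = 123.64 kg/h.
The evaporator receives (1−α)·1100 of feed at 0.771 water and removes 0.402 of that water:
0.402×0.771×(1−α)×1100 = 123.64
(1−α) = 123.64/340.94 = 0.3627;  α = 0.6373.

0.637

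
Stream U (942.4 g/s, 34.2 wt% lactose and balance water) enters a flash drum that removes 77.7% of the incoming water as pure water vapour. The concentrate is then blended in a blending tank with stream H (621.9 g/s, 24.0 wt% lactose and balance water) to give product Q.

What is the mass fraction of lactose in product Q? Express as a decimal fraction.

Vapour removed = 0.777×0.658×942.4 = 481.82 g/s; concentrate = 460.58 g/s.
lactose reaching the mixer = 322.3 (from concentrate) + 621.9×0.240 = 471.56 g/s.
Product flow = 460.58 + 621.9 = 1082.5 g/s; lactose fraction = 0.436.

0.436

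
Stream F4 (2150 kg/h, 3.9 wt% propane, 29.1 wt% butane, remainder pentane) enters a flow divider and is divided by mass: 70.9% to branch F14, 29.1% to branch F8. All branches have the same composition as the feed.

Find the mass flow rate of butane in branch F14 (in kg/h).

Branch F14 total = 0.709×2150 = 1524.3 kg/h.
butane in F14 = 0.291×1524.3 = 443.59 kg/h.

443.6 kg/h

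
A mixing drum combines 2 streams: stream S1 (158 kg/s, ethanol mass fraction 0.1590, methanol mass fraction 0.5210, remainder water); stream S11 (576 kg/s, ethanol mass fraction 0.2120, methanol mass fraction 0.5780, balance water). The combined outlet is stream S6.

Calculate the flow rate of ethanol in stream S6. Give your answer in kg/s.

ethanol out = ethanol in = 158×0.159 + 576×0.212 = 147.23 kg/s.

147.2 kg/s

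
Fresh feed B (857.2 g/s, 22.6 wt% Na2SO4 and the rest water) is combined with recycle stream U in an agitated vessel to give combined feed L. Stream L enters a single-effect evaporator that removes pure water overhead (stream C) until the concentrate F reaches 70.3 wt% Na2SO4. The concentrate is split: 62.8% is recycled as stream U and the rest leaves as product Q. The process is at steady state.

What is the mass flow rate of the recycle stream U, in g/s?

Overall Na2SO4 balance (none leaves overhead): Na2SO4 in fresh feed = Na2SO4 in product, i.e. 857.2×0.226 = (1−0.628)·F·0.703.
F = 193.73/(0.703×0.372) = 740.79 g/s.
Recycle U = 0.628×740.79 = 465.21 g/s.

465.2 g/s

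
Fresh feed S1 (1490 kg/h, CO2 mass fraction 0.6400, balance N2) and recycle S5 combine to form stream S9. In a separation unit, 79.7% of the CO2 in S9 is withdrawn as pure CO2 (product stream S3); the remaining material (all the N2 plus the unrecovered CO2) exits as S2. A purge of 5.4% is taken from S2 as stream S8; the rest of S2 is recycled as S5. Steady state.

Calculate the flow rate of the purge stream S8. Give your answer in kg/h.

N2 enters only via S1 and leaves only via the purge: 1490×0.360 = 0.054×(N2 in S2), and the separation unit passes all N2, so N2 in S9 = N2 in S2 = 9933.3 kg/h.
CO2 in S9: m_A = 1490×0.640 + (1−0.054)·(1−0.797)·m_A, so m_A = 953.6/0.8080 = 1180.3 kg/h.
S2 = (1−0.797)×1180.3 + 9933.3 = 10173 kg/h.
Purge S8 = 0.054×10173 = 549.34 kg/h.

549.3 kg/h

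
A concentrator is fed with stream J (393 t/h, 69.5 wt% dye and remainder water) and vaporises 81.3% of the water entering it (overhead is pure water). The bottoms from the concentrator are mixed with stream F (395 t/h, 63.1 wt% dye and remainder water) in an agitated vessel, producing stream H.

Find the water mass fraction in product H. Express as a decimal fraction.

Vapour removed = 0.813×0.305×393 = 97.45 t/h; concentrate = 295.55 t/h.
water reaching the mixer = 22.415 (from concentrate) + 395×0.369 = 168.17 t/h.
Product flow = 295.55 + 395 = 690.55 t/h; water fraction = 0.2435.

0.2435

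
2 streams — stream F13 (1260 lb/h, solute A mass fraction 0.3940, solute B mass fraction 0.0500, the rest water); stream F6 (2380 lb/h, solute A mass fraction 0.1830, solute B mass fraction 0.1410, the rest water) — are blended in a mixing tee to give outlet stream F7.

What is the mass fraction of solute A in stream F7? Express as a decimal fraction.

Total flow out = 1260 + 2380 = 3640 lb/h.
solute A in = 1260×0.394 + 2380×0.183 = 931.98 lb/h.
solute A mass fraction in F7 = 931.98/3640 = 0.2560.

0.2560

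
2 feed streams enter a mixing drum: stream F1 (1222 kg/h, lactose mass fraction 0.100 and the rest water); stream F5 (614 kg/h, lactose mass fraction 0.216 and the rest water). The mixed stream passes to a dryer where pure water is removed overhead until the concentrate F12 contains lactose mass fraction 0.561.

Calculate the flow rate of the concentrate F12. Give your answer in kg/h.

lactose entering = 1222×0.100 + 614×0.216 = 254.82 kg/h.
All lactose reports to F12, so F12 = 254.82/0.561 = 454.23 kg/h.

454.2 kg/h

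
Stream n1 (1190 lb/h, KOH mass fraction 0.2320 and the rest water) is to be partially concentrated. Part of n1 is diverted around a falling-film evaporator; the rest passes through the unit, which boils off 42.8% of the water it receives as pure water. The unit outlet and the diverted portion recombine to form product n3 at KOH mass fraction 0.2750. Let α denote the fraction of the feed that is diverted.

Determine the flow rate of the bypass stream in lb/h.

All 1190×0.232 = 276.08 lb/h of KOH reaches n3, so n3 = 276.08/0.275 = 1003.9 lb/h and vapour = 186.07 lb/h.
The evaporator receives (1−α)·1190 of feed at 0.768 water and removes 0.428 of that water:
0.428×0.768×(1−α)×1190 = 186.07
(1−α) = 186.07/391.16 = 0.4757;  α = 0.5243.
Bypass flow = 0.5243×1190 = 623.92 lb/h.

623.9 lb/h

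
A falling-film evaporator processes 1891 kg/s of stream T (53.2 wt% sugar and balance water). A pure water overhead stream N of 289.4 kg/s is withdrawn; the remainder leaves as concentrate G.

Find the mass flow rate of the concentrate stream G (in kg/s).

Concentrate = 1891 − 289.4 = 1601.6 kg/s.

1602 kg/s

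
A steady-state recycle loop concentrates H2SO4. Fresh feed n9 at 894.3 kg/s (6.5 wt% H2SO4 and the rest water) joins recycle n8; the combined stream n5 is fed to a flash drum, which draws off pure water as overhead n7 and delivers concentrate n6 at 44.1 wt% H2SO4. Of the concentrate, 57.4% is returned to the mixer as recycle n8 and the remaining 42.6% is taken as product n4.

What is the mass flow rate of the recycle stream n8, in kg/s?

Overall H2SO4 balance (none leaves overhead): H2SO4 in fresh feed = H2SO4 in product, i.e. 894.3×0.065 = (1−0.574)·n6·0.441.
n6 = 58.13/(0.441×0.426) = 309.42 kg/s.
Recycle n8 = 0.574×309.42 = 177.61 kg/s.

177.6 kg/s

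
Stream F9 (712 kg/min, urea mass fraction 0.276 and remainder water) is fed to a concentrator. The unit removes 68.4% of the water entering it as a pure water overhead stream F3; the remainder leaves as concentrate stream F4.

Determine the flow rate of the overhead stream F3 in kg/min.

352.6 kg/min

water entering = 712×0.724 = 515.49 kg/min; overhead removed = 0.684×515.49 = 352.59 kg/min.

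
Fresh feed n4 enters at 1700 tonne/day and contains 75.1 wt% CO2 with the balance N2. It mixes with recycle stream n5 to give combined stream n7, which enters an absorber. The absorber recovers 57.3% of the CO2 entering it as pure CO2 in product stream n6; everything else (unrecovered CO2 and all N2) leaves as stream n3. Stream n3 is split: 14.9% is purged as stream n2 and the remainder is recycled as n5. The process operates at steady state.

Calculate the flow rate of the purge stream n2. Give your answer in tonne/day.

550.9 tonne/day

N2 enters only via n4 and leaves only via the purge: 1700×0.249 = 0.149×(N2 in n3), and the absorber passes all N2, so N2 in n7 = N2 in n3 = 2840.9 tonne/day.
CO2 in n7: m_A = 1700×0.751 + (1−0.149)·(1−0.573)·m_A, so m_A = 1276.7/0.6366 = 2005.4 tonne/day.
n3 = (1−0.573)×2005.4 + 2840.9 = 3697.3 tonne/day.
Purge n2 = 0.149×3697.3 = 550.89 tonne/day.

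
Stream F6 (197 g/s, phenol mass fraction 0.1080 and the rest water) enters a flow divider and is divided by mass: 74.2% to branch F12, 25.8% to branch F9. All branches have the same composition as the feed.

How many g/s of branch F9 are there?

Branch F9 flow = 0.258×197 = 50.826 g/s.

50.83 g/s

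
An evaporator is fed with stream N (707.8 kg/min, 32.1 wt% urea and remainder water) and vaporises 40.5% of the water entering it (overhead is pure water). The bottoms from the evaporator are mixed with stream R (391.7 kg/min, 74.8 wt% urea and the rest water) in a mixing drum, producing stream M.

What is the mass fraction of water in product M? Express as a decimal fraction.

Vapour removed = 0.405×0.679×707.8 = 194.64 kg/min; concentrate = 513.16 kg/min.
water reaching the mixer = 285.95 (from concentrate) + 391.7×0.252 = 384.66 kg/min.
Product flow = 513.16 + 391.7 = 904.86 kg/min; water fraction = 0.425.

0.425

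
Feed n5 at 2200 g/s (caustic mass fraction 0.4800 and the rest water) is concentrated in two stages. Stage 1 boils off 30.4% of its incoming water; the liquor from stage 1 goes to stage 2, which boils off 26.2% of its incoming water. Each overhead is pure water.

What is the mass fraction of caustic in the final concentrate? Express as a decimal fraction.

water in feed = 2200×0.520 = 1144 g/s.
After stage 1: water left = (1−0.304)×1144 = 796.22; stream total = 1852.2 g/s.
After stage 2: water left = (1−0.262)×796.22 = 587.61; final concentrate = 1643.6 g/s.
caustic fraction = 1056/1643.6 = 0.6425.

0.6425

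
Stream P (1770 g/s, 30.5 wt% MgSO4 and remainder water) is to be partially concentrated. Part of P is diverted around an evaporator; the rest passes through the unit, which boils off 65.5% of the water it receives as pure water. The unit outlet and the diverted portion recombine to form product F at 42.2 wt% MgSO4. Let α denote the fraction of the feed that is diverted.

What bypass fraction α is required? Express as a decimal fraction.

0.391

All 1770×0.305 = 539.85 g/s of MgSO4 reaches F, so F = 539.85/0.422 = 1279.3 g/s and vapour = 490.73 g/s.
The evaporator receives (1−α)·1770 of feed at 0.695 water and removes 0.655 of that water:
0.655×0.695×(1−α)×1770 = 490.73
(1−α) = 490.73/805.75 = 0.6090;  α = 0.3910.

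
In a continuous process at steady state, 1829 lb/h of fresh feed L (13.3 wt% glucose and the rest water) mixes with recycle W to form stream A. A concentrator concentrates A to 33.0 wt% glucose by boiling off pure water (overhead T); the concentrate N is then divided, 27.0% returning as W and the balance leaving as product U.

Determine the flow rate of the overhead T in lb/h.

1092 lb/h

Overall glucose balance (none leaves overhead): glucose in fresh feed = glucose in product, i.e. 1829×0.133 = (1−0.270)·N·0.330.
N = 243.26/(0.330×0.730) = 1009.8 lb/h.
Recycle W = 0.270×1009.8 = 272.64 lb/h.
Combined feed A = 1829 + 272.64 = 2101.6 lb/h.
Overhead T = A − N = 2101.6 − 1009.8 = 1091.9 lb/h.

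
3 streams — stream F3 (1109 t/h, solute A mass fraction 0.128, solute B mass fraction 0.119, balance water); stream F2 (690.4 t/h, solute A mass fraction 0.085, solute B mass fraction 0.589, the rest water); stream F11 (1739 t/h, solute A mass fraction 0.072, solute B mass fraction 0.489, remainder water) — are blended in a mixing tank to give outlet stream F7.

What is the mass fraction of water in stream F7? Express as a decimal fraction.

Total flow out = 1109 + 690.4 + 1739 = 3538.4 t/h.
water in = 1109×0.753 + 690.4×0.326 + 1739×0.439 = 1823.6 t/h.
water mass fraction in F7 = 1823.6/3538.4 = 0.515.

0.515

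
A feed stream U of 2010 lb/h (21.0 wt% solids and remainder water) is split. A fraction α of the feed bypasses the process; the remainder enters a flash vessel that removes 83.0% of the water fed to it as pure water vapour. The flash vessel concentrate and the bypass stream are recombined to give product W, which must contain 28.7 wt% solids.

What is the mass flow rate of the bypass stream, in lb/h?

All 2010×0.210 = 422.1 lb/h of solids reaches W, so W = 422.1/0.287 = 1470.7 lb/h and vapour = 539.27 lb/h.
The evaporator receives (1−α)·2010 of feed at 0.790 water and removes 0.830 of that water:
0.830×0.790×(1−α)×2010 = 539.27
(1−α) = 539.27/1318 = 0.4092;  α = 0.5908.
Bypass flow = 0.5908×2010 = 1187.6 lb/h.

1188 lb/h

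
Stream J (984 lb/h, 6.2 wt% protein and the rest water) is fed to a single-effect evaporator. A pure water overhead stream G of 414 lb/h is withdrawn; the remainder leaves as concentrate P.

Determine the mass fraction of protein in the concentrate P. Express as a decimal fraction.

0.107

protein is not removed: 984×0.062 = 61.008 lb/h of protein enters P.
Concentrate = 984 − 414 = 570 lb/h.
Mass fraction = 61.008/570 = 0.107.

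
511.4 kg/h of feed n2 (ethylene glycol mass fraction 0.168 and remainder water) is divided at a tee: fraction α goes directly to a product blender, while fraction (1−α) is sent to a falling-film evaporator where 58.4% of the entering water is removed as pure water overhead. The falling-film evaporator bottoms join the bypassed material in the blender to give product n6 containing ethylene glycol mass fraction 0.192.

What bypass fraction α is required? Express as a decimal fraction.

All 511.4×0.168 = 85.915 kg/h of ethylene glycol reaches n6, so n6 = 85.915/0.192 = 447.47 kg/h and vapour = 63.925 kg/h.
The evaporator receives (1−α)·511.4 of feed at 0.832 water and removes 0.584 of that water:
0.584×0.832×(1−α)×511.4 = 63.925
(1−α) = 63.925/248.48 = 0.2573;  α = 0.7427.

0.743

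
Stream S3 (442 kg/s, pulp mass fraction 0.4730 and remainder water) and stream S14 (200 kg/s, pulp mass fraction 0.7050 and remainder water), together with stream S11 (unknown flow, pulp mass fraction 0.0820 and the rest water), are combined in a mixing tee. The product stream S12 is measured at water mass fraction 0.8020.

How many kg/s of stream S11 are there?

1922 kg/s

Let S11 be the unknown flow. Total out = 642 + S11.
water balance: 291.93 + 0.918·S11 = 0.802·(642 + S11)
(0.918 − 0.802)·S11 = 0.802×642 − 291.93 = 222.95
S11 = 222.95 / 0.116 = 1922 kg/s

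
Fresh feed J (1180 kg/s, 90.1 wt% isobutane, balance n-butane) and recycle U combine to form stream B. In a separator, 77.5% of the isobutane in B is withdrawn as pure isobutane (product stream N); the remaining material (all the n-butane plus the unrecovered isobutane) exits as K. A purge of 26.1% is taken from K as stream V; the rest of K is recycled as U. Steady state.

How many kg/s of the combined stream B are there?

1723 kg/s

n-butane enters only via J and leaves only via the purge: 1180×0.099 = 0.261×(n-butane in K), and the separator passes all n-butane, so n-butane in B = n-butane in K = 447.59 kg/s.
isobutane in B: m_A = 1180×0.901 + (1−0.261)·(1−0.775)·m_A, so m_A = 1063.2/0.8337 = 1275.2 kg/s.
B = 1275.2 + 447.59 = 1722.8 kg/s.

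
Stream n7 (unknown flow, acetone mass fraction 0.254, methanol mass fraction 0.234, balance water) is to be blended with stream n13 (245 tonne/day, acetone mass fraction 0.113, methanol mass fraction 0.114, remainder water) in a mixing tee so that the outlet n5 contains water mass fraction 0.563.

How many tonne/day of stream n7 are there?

Let n7 be the unknown flow. Total out = 245 + n7.
water balance: 189.38 + 0.512·n7 = 0.563·(245 + n7)
(0.512 − 0.563)·n7 = 0.563×245 − 189.38 = -51.45
n7 = -51.45 / -0.051 = 1008.8 tonne/day

1009 tonne/day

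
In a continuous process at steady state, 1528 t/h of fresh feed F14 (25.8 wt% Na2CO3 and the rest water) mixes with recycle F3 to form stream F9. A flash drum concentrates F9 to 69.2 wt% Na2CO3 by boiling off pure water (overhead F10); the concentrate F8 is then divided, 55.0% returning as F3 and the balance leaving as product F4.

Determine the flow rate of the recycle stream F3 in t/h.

Overall Na2CO3 balance (none leaves overhead): Na2CO3 in fresh feed = Na2CO3 in product, i.e. 1528×0.258 = (1−0.550)·F8·0.692.
F8 = 394.22/(0.692×0.450) = 1266 t/h.
Recycle F3 = 0.550×1266 = 696.29 t/h.

696.3 t/h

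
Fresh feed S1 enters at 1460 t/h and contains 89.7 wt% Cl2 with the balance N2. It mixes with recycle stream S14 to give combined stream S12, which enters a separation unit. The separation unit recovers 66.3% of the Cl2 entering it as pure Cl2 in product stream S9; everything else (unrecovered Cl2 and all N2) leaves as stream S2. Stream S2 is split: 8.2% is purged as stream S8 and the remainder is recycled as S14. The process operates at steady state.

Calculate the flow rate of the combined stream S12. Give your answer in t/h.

N2 enters only via S1 and leaves only via the purge: 1460×0.103 = 0.082×(N2 in S2), and the separation unit passes all N2, so N2 in S12 = N2 in S2 = 1833.9 t/h.
Cl2 in S12: m_A = 1460×0.897 + (1−0.082)·(1−0.663)·m_A, so m_A = 1309.6/0.6906 = 1896.3 t/h.
S12 = 1896.3 + 1833.9 = 3730.2 t/h.

3730 t/h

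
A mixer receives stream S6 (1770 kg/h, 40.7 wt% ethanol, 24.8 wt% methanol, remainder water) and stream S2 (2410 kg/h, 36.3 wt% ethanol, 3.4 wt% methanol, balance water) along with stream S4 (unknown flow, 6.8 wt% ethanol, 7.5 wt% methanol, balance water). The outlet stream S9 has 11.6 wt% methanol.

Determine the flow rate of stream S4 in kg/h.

878.5 kg/h

Let S4 be the unknown flow. Total out = 4180 + S4.
methanol balance: 520.9 + 0.075·S4 = 0.116·(4180 + S4)
(0.075 − 0.116)·S4 = 0.116×4180 − 520.9 = -36.02
S4 = -36.02 / -0.041 = 878.54 kg/h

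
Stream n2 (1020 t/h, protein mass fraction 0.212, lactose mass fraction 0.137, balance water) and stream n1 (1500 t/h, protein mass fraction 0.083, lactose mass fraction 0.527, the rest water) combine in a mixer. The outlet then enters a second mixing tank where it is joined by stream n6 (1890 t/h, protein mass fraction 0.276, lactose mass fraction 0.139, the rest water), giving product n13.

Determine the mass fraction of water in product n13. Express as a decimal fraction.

Overall, product flow = 4410 t/h.
water in = 1020×0.651 + 1500×0.390 + 1890×0.585 = 2354.7 t/h.
water fraction in n13 = 0.534.

0.534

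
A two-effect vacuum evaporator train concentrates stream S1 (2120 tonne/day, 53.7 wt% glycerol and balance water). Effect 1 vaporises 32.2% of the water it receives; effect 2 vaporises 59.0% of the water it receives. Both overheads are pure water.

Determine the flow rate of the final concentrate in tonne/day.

1411 tonne/day

water in feed = 2120×0.463 = 981.56 tonne/day.
After stage 1: water left = (1−0.322)×981.56 = 665.5; stream total = 1803.9 tonne/day.
After stage 2: water left = (1−0.590)×665.5 = 272.85; final concentrate = 1411.3 tonne/day.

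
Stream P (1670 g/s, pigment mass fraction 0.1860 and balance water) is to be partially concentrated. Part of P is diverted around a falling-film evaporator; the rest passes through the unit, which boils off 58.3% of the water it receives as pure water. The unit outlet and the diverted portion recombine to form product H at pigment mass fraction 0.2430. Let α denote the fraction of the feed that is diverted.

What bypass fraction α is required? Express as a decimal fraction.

0.506

All 1670×0.186 = 310.62 g/s of pigment reaches H, so H = 310.62/0.243 = 1278.3 g/s and vapour = 391.73 g/s.
The evaporator receives (1−α)·1670 of feed at 0.814 water and removes 0.583 of that water:
0.583×0.814×(1−α)×1670 = 391.73
(1−α) = 391.73/792.52 = 0.4943;  α = 0.5057.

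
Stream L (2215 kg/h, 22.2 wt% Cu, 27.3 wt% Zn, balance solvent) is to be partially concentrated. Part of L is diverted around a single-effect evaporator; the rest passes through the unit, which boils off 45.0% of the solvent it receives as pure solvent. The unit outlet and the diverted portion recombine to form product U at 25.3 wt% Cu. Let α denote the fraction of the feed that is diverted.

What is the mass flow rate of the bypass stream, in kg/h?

1021 kg/h

All 2215×0.222 = 491.73 kg/h of Cu reaches U, so U = 491.73/0.253 = 1943.6 kg/h and vapour = 271.4 kg/h.
The evaporator receives (1−α)·2215 of feed at 0.505 solvent and removes 0.450 of that solvent:
0.450×0.505×(1−α)×2215 = 271.4
(1−α) = 271.4/503.36 = 0.5392;  α = 0.4608.
Bypass flow = 0.4608×2215 = 1020.7 kg/h.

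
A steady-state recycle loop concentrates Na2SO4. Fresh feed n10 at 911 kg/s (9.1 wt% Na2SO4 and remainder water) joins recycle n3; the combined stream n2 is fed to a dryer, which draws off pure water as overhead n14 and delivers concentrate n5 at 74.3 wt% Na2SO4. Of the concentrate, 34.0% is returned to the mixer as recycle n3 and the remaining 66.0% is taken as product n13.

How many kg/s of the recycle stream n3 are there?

Overall Na2SO4 balance (none leaves overhead): Na2SO4 in fresh feed = Na2SO4 in product, i.e. 911×0.091 = (1−0.340)·n5·0.743.
n5 = 82.901/(0.743×0.660) = 169.05 kg/s.
Recycle n3 = 0.340×169.05 = 57.479 kg/s.

57.48 kg/s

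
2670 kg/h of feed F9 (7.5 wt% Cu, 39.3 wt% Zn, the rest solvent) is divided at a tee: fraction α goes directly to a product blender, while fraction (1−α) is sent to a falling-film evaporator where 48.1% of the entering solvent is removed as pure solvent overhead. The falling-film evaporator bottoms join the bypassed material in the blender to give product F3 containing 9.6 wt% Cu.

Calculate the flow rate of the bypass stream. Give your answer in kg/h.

All 2670×0.075 = 200.25 kg/h of Cu reaches F3, so F3 = 200.25/0.096 = 2085.9 kg/h and vapour = 584.06 kg/h.
The evaporator receives (1−α)·2670 of feed at 0.532 solvent and removes 0.481 of that solvent:
0.481×0.532×(1−α)×2670 = 584.06
(1−α) = 584.06/683.23 = 0.8549;  α = 0.1451.
Bypass flow = 0.1451×2670 = 387.54 kg/h.

387.5 kg/h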